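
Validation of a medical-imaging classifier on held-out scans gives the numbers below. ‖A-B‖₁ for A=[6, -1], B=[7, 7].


d = |6-7| + |-1-7|
  = 1 + 8
  = 9

9


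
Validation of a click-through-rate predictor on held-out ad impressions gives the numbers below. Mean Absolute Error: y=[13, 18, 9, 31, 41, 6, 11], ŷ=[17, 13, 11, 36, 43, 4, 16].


Absolute errors: |13-17|=4, |18-13|=5, |9-11|=2, |31-36|=5, |41-43|=2, |6-4|=2, |11-16|=5
Sum = 25
MAE = 25/7 = 25/7

25/7


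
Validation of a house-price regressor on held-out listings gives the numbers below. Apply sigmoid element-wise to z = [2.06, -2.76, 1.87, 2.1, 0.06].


σ(2.06) = 1/(1+e^-2.06) = 0.887
σ(-2.76) = 1/(1+e^2.76) = 0.0595
σ(1.87) = 1/(1+e^-1.87) = 0.8665
σ(2.1) = 1/(1+e^-2.1) = 0.8909
σ(0.06) = 1/(1+e^-0.06) = 0.515
result = [0.887, 0.0595, 0.8665, 0.8909, 0.515]

[0.887, 0.0595, 0.8665, 0.8909, 0.515]


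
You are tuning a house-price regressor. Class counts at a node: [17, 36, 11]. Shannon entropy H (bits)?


Probabilities: [17/64, 36/64, 11/64] ≈ [0.2656, 0.5625, 0.1719]
H = -((17/64)·log₂(17/64) + (36/64)·log₂(36/64) + (11/64)·log₂(11/64))
  = 1.4116 bits

1.4116 bits


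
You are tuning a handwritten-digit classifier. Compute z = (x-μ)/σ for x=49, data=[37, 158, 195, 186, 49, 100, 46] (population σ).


μ = 110.1429, σ = 63.8647
z = (49 - 110.1429)/63.8647 = -0.9574

-0.9574


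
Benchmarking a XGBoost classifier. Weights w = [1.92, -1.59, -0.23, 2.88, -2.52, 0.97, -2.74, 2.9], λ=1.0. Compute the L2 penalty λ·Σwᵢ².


‖w‖₂² = (1.92)² + (-1.59)² + (-0.23)² + (2.88)² + (-2.52)² + (0.97)² + (-2.74)² + (2.9)²
     = 3.6864 + 2.5281 + 0.0529 + 8.2944 + 6.3504 + 0.9409 + 7.5076 + 8.41
     = 37.7707
λ·‖w‖₂² = 1.0·37.7707 = 37.7707

37.7707


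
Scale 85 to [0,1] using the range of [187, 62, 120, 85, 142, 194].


min=62, max=194
(85-62)/(194-62) = 23/132 = 0.1742

0.1742


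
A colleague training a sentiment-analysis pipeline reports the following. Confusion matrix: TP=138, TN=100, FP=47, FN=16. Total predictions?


Total = TP + TN + FP + FN
= 138 + 100 + 47 + 16
= 301
(Predicted positive: 185, predicted negative: 116)

301


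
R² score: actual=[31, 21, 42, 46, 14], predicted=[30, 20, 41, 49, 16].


ȳ = 30.8
SS_res = Σ(y-ŷ)² = 16
SS_tot = Σ(y-ȳ)² = 734.8
R² = 1 - SS_res/SS_tot = 1 - 0.0218 = 0.9782

0.9782


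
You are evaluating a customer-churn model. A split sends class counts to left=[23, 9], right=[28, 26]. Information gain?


Parent = [51, 35], H_parent = 0.9749
H_left = 0.8571 (n=32), H_right = 0.999 (n=54)
H_children = (32/86)·0.8571 + (54/86)·0.999 = 0.9462
IG = 0.9749 - 0.9462 = 0.0287

0.0287


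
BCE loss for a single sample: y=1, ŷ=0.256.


BCE = -[y·ln(p) + (1-y)·ln(1-p)]
= -1·ln(0.256) - 0
= -ln(0.256) = 1.3626

1.3626


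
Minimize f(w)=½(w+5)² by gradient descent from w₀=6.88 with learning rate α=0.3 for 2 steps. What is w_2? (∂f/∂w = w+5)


step 1: grad = 6.88+5 = 11.88; w = 6.88 - 0.3·(11.88) = 3.316
step 2: grad = 3.316+5 = 8.316; w = 3.316 - 0.3·(8.316) = 0.8212

0.8212


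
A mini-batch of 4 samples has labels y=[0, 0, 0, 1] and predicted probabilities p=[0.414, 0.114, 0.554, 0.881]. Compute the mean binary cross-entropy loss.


L[0] = -ln(1-0.414) = -ln(0.586) = 0.5344
L[1] = -ln(1-0.114) = -ln(0.886) = 0.121
L[2] = -ln(1-0.554) = -ln(0.446) = 0.8074
L[3] = -ln(0.881) = 0.1267
mean = (0.5344 + 0.121 + 0.8074 + 0.1267)/4 = 0.3974

0.3974


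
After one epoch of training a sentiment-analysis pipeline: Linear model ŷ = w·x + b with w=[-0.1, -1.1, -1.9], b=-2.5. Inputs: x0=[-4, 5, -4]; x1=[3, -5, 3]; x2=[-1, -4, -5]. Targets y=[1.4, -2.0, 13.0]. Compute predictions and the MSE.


ŷ0 = (-0.1)·(-4) + (-1.1)·(5) + (-1.9)·(-4) - 2.5 = -0.0
ŷ1 = (-0.1)·(3) + (-1.1)·(-5) + (-1.9)·(3) - 2.5 = -3.0
ŷ2 = (-0.1)·(-1) + (-1.1)·(-4) + (-1.9)·(-5) - 2.5 = 11.5
errors² = [1.96, 1.0, 2.25]
MSE = 5.2100/3 = 1.7367

1.7367


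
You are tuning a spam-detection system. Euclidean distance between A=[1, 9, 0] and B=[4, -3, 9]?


d = √((1-4)² + (9+ 3)² + (0-9)²)
  = √(9 + 144 + 81)
  = √234 = 15.2971

15.2971


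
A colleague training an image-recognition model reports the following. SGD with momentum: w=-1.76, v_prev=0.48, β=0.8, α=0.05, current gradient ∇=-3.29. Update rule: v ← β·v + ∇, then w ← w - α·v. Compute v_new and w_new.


v_new = 0.8·0.48 - 3.29 = 0.384 - 3.29 = -2.906
w_new = -1.76 - 0.05·-2.906 = -1.76 + 0.1453 = -1.6147

v_new=-2.906, w_new=-1.6147


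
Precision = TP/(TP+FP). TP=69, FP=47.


Precision = TP/(TP+FP)
= 69/(69+47)
= 69/116 = 59.48%

59.48%


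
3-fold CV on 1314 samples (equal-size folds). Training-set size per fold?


Fold size = 1314/3 = 438
Training per fold = 1314 - 438 = 876

876


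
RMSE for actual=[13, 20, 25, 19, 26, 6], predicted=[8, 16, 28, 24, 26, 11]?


MSE = 100/6 = 16.6667
RMSE = √(100/6) = 4.0825

4.0825


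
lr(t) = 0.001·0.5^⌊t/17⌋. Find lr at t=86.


n_drops = ⌊86/17⌋ = 5
lr = 0.001·0.5^5 = 0.001·0.03125 = 0.00003125

0.00003125


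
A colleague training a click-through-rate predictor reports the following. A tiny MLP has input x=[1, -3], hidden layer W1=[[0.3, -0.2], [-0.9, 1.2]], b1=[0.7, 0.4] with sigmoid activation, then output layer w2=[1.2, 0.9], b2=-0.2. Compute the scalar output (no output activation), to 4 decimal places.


z1[0] = (0.3)·(1) + (-0.2)·(-3) + 0.7 = 1.6
z1[1] = (-0.9)·(1) + (1.2)·(-3) + 0.4 = -4.1
h = sigmoid(z1) = [0.832, 0.0163]
output = (1.2)·(0.832) + (0.9)·(0.0163) - 0.2 = 0.8131

0.8131


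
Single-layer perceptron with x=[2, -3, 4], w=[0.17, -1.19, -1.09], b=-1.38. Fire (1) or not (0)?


z = (2)·(0.17) + (-3)·(-1.19) + (4)·(-1.09) - 1.38
  = -1.83
step(z) = 0 (z<0)

0


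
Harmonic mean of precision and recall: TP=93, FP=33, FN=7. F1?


Precision = 93/126 = 0.7381
Recall = 93/100 = 0.93
F1 = 2·P·R/(P+R) = 2·TP/(2·TP+FP+FN) = 186/(186+33+7) = 186/226 = 0.823

0.823


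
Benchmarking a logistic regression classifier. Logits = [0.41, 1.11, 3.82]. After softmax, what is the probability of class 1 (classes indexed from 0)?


Exponentials: e^0.41=1.5068, e^1.11=3.0344, e^3.82=45.6042
Sum = 50.1454
Softmax = [0.03, 0.0605, 0.9094]
p[1] = 3.0344/50.1454 = 0.0605

0.0605


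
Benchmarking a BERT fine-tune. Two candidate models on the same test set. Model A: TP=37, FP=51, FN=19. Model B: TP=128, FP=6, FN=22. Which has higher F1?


Model A: P=37/88=0.4205, R=37/56=0.6607, F1=2PR/(P+R)=2TP/(2TP+FP+FN)=74/144=0.5139
Model B: P=128/134=0.9552, R=128/150=0.8533, F1=2PR/(P+R)=2TP/(2TP+FP+FN)=256/284=0.9014
0.5139 < 0.9014 → Model B

Model B


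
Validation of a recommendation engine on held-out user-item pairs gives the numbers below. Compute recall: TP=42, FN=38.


Recall = TP/(TP+FN)
= 42/(42+38)
= 42/80 = 52.5%

52.5%


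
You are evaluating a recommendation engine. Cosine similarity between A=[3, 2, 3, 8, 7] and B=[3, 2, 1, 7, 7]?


A·B = 3·3 + 2·2 + 3·1 + 8·7 + 7·7 = 121
‖A‖ = √135 = 11.619, ‖B‖ = √112 = 10.583
cos = 121/(√135·√112) = 121/√15120 = 0.984

0.984


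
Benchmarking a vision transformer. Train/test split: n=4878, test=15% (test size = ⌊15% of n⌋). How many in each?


Test = ⌊4878·15/100⌋ = 731
Train = 4878 - 731 = 4147

Train: 4147, Test: 731


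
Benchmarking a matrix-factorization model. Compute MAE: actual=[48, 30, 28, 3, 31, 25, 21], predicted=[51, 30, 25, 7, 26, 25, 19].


Absolute errors: |48-51|=3, |30-30|=0, |28-25|=3, |3-7|=4, |31-26|=5, |25-25|=0, |21-19|=2
Sum = 17
MAE = 17/7 = 17/7

17/7


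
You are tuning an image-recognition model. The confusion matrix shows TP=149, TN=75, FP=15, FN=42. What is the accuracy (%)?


Accuracy = (TP+TN)/(TP+TN+FP+FN)
= (149+75)/(281)
= 224/281 = 79.72%

79.72%


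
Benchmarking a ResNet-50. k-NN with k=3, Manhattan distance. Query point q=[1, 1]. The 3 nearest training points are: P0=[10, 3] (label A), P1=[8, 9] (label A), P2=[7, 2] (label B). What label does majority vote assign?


d(q,P0) = 11  (label A)
d(q,P1) = 15  (label A)
d(q,P2) = 7  (label B)
Votes: A=2, B=1
Majority → A

A


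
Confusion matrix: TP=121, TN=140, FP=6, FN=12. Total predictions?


Total = TP + TN + FP + FN
= 121 + 140 + 6 + 12
= 279
(Predicted positive: 127, predicted negative: 152)

279


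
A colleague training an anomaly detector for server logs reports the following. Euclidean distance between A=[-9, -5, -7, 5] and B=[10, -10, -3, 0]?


d = √((-9-10)² + (-5+ 10)² + (-7+ 3)² + (5-0)²)
  = √(361 + 25 + 16 + 25)
  = √427 = 20.664

20.664


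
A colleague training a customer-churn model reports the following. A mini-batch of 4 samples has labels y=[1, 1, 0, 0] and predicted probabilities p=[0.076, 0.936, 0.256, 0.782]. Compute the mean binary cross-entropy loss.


L[0] = -ln(0.076) = 2.577
L[1] = -ln(0.936) = 0.0661
L[2] = -ln(1-0.256) = -ln(0.744) = 0.2957
L[3] = -ln(1-0.782) = -ln(0.218) = 1.5233
mean = (2.577 + 0.0661 + 0.2957 + 1.5233)/4 = 1.1155

1.1155


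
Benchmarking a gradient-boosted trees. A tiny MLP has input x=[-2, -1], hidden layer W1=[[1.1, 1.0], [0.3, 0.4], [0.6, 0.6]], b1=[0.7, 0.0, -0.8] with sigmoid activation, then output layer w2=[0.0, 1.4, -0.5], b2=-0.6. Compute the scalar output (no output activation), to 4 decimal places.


z1[0] = (1.1)·(-2) + (1.0)·(-1) + 0.7 = -2.5
z1[1] = (0.3)·(-2) + (0.4)·(-1) + 0.0 = -1.0
z1[2] = (0.6)·(-2) + (0.6)·(-1) - 0.8 = -2.6
h = sigmoid(z1) = [0.0759, 0.2689, 0.0691]
output = (0.0)·(0.0759) + (1.4)·(0.2689) + (-0.5)·(0.0691) - 0.6 = -0.2581

-0.2581


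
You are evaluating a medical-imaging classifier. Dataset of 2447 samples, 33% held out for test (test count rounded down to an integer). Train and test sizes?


Test = ⌊2447·33/100⌋ = 807
Train = 2447 - 807 = 1640

Train: 1640, Test: 807


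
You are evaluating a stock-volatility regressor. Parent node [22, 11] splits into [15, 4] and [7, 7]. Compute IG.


Parent = [22, 11], H_parent = 0.9183
H_left = 0.7425 (n=19), H_right = 1 (n=14)
H_children = (19/33)·0.7425 + (14/33)·1 = 0.8517
IG = 0.9183 - 0.8517 = 0.0666

0.0666


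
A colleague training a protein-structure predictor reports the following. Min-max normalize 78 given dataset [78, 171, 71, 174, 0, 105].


min=0, max=174
(78-0)/(174-0) = 78/174 = 0.4483

0.4483


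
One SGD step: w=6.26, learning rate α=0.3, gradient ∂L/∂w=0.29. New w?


w_new = w - α·∇
= 6.26 - 0.3·0.29
= 6.26 - 0.087
= 6.173

6.173


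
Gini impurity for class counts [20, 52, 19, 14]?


Probabilities: [20/105, 52/105, 19/105, 14/105] ≈ [0.1905, 0.4952, 0.181, 0.1333]
Σpᵢ² = (400 + 2704 + 361 + 196)/105² = 3661/11025
Gini = 1 - Σpᵢ² = 1 - 3661/11025 = 0.6679

0.6679


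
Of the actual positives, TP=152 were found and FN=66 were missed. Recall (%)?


Recall = TP/(TP+FN)
= 152/(152+66)
= 152/218 = 69.72%

69.72%


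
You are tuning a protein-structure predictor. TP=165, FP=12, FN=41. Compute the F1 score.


Precision = 165/177 = 0.9322
Recall = 165/206 = 0.801
F1 = 2·P·R/(P+R) = 2·TP/(2·TP+FP+FN) = 330/(330+12+41) = 330/383 = 0.8616

0.8616


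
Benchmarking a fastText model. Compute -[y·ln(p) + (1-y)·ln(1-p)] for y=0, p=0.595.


BCE = -[y·ln(p) + (1-y)·ln(1-p)]
= -0 - 1·ln(1-0.595)
= -ln(0.405) = 0.9039

0.9039


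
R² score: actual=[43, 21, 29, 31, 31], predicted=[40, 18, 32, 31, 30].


ȳ = 31
SS_res = Σ(y-ŷ)² = 28
SS_tot = Σ(y-ȳ)² = 248
R² = 1 - SS_res/SS_tot = 1 - 0.1129 = 0.8871

0.8871


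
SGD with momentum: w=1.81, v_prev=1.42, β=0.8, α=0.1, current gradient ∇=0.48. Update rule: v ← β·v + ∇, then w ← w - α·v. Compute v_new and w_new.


v_new = 0.8·1.42 + 0.48 = 1.136 + 0.48 = 1.616
w_new = 1.81 - 0.1·1.616 = 1.81 - 0.1616 = 1.6484

v_new=1.616, w_new=1.6484


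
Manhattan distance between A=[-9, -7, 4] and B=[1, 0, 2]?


d = |-9-1| + |-7-0| + |4-2|
  = 10 + 7 + 2
  = 19

19


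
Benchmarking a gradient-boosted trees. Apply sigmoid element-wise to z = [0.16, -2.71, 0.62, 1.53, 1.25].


σ(0.16) = 1/(1+e^-0.16) = 0.5399
σ(-2.71) = 1/(1+e^2.71) = 0.0624
σ(0.62) = 1/(1+e^-0.62) = 0.6502
σ(1.53) = 1/(1+e^-1.53) = 0.822
σ(1.25) = 1/(1+e^-1.25) = 0.7773
result = [0.5399, 0.0624, 0.6502, 0.822, 0.7773]

[0.5399, 0.0624, 0.6502, 0.822, 0.7773]


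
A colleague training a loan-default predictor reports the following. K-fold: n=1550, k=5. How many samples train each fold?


Fold size = 1550/5 = 310
Training per fold = 1550 - 310 = 1240

1240


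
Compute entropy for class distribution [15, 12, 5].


Probabilities: [15/32, 12/32, 5/32] ≈ [0.4688, 0.375, 0.1562]
H = -((15/32)·log₂(15/32) + (12/32)·log₂(12/32) + (5/32)·log₂(5/32))
  = 1.4615 bits

1.4615 bits


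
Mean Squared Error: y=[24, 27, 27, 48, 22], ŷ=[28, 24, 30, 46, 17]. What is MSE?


Squared errors: (24-28)²=16, (27-24)²=9, (27-30)²=9, (48-46)²=4, (22-17)²=25
Sum = 63
MSE = 63/5 = 63/5

63/5


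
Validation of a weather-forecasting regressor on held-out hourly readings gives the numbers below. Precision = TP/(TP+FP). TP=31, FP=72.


Precision = TP/(TP+FP)
= 31/(31+72)
= 31/103 = 30.1%

30.1%


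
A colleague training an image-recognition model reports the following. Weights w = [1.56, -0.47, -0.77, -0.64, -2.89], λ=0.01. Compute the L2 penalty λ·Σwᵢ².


‖w‖₂² = (1.56)² + (-0.47)² + (-0.77)² + (-0.64)² + (-2.89)²
     = 2.4336 + 0.2209 + 0.5929 + 0.4096 + 8.3521
     = 12.0091
λ·‖w‖₂² = 0.01·12.0091 = 0.120091

0.120091


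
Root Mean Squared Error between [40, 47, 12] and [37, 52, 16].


MSE = 50/3 = 16.6667
RMSE = √(50/3) = 4.0825

4.0825


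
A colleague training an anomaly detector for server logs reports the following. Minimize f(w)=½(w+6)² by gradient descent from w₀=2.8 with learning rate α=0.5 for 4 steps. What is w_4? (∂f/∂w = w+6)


step 1: grad = 2.8+6 = 8.8; w = 2.8 - 0.5·(8.8) = -1.6
step 2: grad = -1.6+6 = 4.4; w = -1.6 - 0.5·(4.4) = -3.8
step 3: grad = -3.8+6 = 2.2; w = -3.8 - 0.5·(2.2) = -4.9
step 4: grad = -4.9+6 = 1.1; w = -4.9 - 0.5·(1.1) = -5.45

-5.45


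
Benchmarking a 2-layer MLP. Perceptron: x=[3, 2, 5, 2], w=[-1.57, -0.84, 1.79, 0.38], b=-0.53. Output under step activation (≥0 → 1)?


z = (3)·(-1.57) + (2)·(-0.84) + (5)·(1.79) + (2)·(0.38) - 0.53
  = 2.79
step(z) = 1 (z≥0)

1


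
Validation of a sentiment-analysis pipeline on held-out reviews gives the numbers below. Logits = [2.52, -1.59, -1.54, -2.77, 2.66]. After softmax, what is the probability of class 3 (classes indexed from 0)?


Exponentials: e^2.52=12.4286, e^-1.59=0.2039, e^-1.54=0.2144, e^-2.77=0.0627, e^2.66=14.2963
Sum = 27.2059
Softmax = [0.4568, 0.0075, 0.0079, 0.0023, 0.5255]
p[3] = 0.0627/27.2059 = 0.0023

0.0023


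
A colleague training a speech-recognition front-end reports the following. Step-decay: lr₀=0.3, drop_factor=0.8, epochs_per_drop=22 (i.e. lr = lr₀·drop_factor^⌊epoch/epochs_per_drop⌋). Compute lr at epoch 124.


n_drops = ⌊124/22⌋ = 5
lr = 0.3·0.8^5 = 0.3·0.32768 = 0.098304

0.098304


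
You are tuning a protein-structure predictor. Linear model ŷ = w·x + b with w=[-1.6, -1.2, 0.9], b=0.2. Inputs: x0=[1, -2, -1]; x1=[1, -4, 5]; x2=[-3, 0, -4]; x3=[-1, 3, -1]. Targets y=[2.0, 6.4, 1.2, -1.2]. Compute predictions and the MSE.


ŷ0 = (-1.6)·(1) + (-1.2)·(-2) + (0.9)·(-1) + 0.2 = 0.1
ŷ1 = (-1.6)·(1) + (-1.2)·(-4) + (0.9)·(5) + 0.2 = 7.9
ŷ2 = (-1.6)·(-3) + (-1.2)·(0) + (0.9)·(-4) + 0.2 = 1.4
ŷ3 = (-1.6)·(-1) + (-1.2)·(3) + (0.9)·(-1) + 0.2 = -2.7
errors² = [3.61, 2.25, 0.04, 2.25]
MSE = 8.1500/4 = 2.0375

2.0375


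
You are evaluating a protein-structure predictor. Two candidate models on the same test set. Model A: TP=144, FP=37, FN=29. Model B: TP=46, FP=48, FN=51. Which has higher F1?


Model A: P=144/181=0.7956, R=144/173=0.8324, F1=2PR/(P+R)=2TP/(2TP+FP+FN)=288/354=0.8136
Model B: P=46/94=0.4894, R=46/97=0.4742, F1=2PR/(P+R)=2TP/(2TP+FP+FN)=92/191=0.4817
0.8136 > 0.4817 → Model A

Model A


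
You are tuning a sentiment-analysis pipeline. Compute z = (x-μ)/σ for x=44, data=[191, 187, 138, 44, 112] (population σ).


μ = 134.4, σ = 54.1428
z = (44 - 134.4)/54.1428 = -1.6697

-1.6697


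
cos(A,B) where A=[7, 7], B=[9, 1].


A·B = 7·9 + 7·1 = 70
‖A‖ = √98 = 9.8995, ‖B‖ = √82 = 9.0554
cos = 70/(√98·√82) = 70/√8036 = 0.7809

0.7809


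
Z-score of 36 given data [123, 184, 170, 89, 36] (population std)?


μ = 120.4, σ = 54.0762
z = (36 - 120.4)/54.0762 = -1.5608

-1.5608


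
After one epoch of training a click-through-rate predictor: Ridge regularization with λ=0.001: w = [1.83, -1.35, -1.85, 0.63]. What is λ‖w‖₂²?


‖w‖₂² = (1.83)² + (-1.35)² + (-1.85)² + (0.63)²
     = 3.3489 + 1.8225 + 3.4225 + 0.3969
     = 8.9908
λ·‖w‖₂² = 0.001·8.9908 = 0.008991

0.008991


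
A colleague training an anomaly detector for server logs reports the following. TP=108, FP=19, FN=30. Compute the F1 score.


Precision = 108/127 = 0.8504
Recall = 108/138 = 0.7826
F1 = 2·P·R/(P+R) = 2·TP/(2·TP+FP+FN) = 216/(216+19+30) = 216/265 = 0.8151

0.8151


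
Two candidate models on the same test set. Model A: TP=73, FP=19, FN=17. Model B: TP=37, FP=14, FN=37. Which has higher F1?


Model A: P=73/92=0.7935, R=73/90=0.8111, F1=2PR/(P+R)=2TP/(2TP+FP+FN)=146/182=0.8022
Model B: P=37/51=0.7255, R=37/74=0.5, F1=2PR/(P+R)=2TP/(2TP+FP+FN)=74/125=0.592
0.8022 > 0.592 → Model A

Model A


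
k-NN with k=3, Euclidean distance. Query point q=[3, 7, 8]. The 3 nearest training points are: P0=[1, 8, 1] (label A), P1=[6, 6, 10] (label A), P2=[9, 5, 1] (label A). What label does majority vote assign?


d(q,P0) = 7.3485  (label A)
d(q,P1) = 3.7417  (label A)
d(q,P2) = 9.434  (label A)
Votes: A=3, B=0
Majority → A

A


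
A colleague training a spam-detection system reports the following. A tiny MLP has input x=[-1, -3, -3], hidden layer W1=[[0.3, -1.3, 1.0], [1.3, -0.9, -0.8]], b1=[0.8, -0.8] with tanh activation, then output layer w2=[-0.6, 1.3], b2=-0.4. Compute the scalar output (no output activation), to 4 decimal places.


z1[0] = (0.3)·(-1) + (-1.3)·(-3) + (1.0)·(-3) + 0.8 = 1.4
z1[1] = (1.3)·(-1) + (-0.9)·(-3) + (-0.8)·(-3) - 0.8 = 3.0
h = tanh(z1) = [0.8854, 0.9951]
output = (-0.6)·(0.8854) + (1.3)·(0.9951) - 0.4 = 0.3624

0.3624


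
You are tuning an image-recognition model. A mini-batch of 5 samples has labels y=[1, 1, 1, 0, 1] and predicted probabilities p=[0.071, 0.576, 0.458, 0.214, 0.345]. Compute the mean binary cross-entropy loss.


L[0] = -ln(0.071) = 2.6451
L[1] = -ln(0.576) = 0.5516
L[2] = -ln(0.458) = 0.7809
L[3] = -ln(1-0.214) = -ln(0.786) = 0.2408
L[4] = -ln(0.345) = 1.0642
mean = (2.6451 + 0.5516 + 0.7809 + 0.2408 + 1.0642)/5 = 1.0565

1.0565


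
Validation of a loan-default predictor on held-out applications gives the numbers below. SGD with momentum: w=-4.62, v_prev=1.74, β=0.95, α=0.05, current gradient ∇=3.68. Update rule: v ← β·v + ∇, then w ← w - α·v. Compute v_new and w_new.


v_new = 0.95·1.74 + 3.68 = 1.653 + 3.68 = 5.333
w_new = -4.62 - 0.05·5.333 = -4.62 - 0.26665 = -4.88665

v_new=5.333, w_new=-4.88665


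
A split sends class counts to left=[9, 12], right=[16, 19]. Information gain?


Parent = [25, 31], H_parent = 0.9917
H_left = 0.9852 (n=21), H_right = 0.9947 (n=35)
H_children = (21/56)·0.9852 + (35/56)·0.9947 = 0.9911
IG = 0.9917 - 0.9911 = 0.0006

0.0006


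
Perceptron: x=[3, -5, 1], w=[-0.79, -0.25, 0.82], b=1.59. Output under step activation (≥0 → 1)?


z = (3)·(-0.79) + (-5)·(-0.25) + (1)·(0.82) + 1.59
  = 1.29
step(z) = 1 (z≥0)

1


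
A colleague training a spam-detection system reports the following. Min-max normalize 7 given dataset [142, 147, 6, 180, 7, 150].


min=6, max=180
(7-6)/(180-6) = 1/174 = 0.0057

0.0057


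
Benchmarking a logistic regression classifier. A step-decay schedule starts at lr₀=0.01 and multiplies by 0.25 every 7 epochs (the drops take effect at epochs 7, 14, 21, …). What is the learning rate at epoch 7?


n_drops = ⌊7/7⌋ = 1
lr = 0.01·0.25^1 = 0.01·0.25 = 0.0025

0.0025


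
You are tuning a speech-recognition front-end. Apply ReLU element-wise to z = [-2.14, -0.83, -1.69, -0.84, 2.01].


ReLU(-2.14) = max(0, -2.14) = 0.0
ReLU(-0.83) = max(0, -0.83) = 0.0
ReLU(-1.69) = max(0, -1.69) = 0.0
ReLU(-0.84) = max(0, -0.84) = 0.0
ReLU(2.01) = max(0, 2.01) = 2.01
result = [0.0, 0.0, 0.0, 0.0, 2.01]

[0.0, 0.0, 0.0, 0.0, 2.01]


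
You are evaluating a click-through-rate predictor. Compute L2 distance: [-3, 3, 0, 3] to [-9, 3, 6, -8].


d = √((-3+ 9)² + (3-3)² + (0-6)² + (3+ 8)²)
  = √(36 + 0 + 36 + 121)
  = √193 = 13.8924

13.8924


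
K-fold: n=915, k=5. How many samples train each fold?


Fold size = 915/5 = 183
Training per fold = 915 - 183 = 732

732


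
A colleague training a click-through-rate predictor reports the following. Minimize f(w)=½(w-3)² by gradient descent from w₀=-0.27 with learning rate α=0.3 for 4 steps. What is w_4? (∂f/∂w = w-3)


step 1: grad = -0.27-3 = -3.27; w = -0.27 - 0.3·(-3.27) = 0.711
step 2: grad = 0.711-3 = -2.289; w = 0.711 - 0.3·(-2.289) = 1.3977
step 3: grad = 1.3977-3 = -1.6023; w = 1.3977 - 0.3·(-1.6023) = 1.87839
step 4: grad = 1.87839-3 = -1.12161; w = 1.87839 - 0.3·(-1.12161) = 2.214873

2.214873


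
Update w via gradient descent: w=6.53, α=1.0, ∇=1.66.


w_new = w - α·∇
= 6.53 - 1.0·1.66
= 6.53 - 1.66
= 4.87

4.87


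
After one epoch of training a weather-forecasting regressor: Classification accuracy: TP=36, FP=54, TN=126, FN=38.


Accuracy = (TP+TN)/(TP+TN+FP+FN)
= (36+126)/(254)
= 162/254 = 63.78%

63.78%


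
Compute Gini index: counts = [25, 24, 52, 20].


Probabilities: [25/121, 24/121, 52/121, 20/121] ≈ [0.2066, 0.1983, 0.4298, 0.1653]
Σpᵢ² = (625 + 576 + 2704 + 400)/121² = 4305/14641
Gini = 1 - Σpᵢ² = 1 - 4305/14641 = 0.706

0.706


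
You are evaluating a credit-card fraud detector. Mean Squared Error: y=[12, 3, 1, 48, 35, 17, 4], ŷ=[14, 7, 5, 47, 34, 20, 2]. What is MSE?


Squared errors: (12-14)²=4, (3-7)²=16, (1-5)²=16, (48-47)²=1, (35-34)²=1, (17-20)²=9, (4-2)²=4
Sum = 51
MSE = 51/7 = 51/7

51/7


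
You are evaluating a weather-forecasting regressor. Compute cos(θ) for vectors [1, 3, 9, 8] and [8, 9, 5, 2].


A·B = 1·8 + 3·9 + 9·5 + 8·2 = 96
‖A‖ = √155 = 12.4499, ‖B‖ = √174 = 13.1909
cos = 96/(√155·√174) = 96/√26970 = 0.5846

0.5846


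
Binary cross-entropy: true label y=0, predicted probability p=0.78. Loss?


BCE = -[y·ln(p) + (1-y)·ln(1-p)]
= -0 - 1·ln(1-0.78)
= -ln(0.22) = 1.5141

1.5141


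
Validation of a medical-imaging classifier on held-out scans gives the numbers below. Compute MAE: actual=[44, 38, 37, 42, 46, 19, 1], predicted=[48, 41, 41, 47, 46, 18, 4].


Absolute errors: |44-48|=4, |38-41|=3, |37-41|=4, |42-47|=5, |46-46|=0, |19-18|=1, |1-4|=3
Sum = 20
MAE = 20/7 = 20/7

20/7


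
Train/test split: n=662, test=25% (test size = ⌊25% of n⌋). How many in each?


Test = ⌊662·25/100⌋ = 165
Train = 662 - 165 = 497

Train: 497, Test: 165


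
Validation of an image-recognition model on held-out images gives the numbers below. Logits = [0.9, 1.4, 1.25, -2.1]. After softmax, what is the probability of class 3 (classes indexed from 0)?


Exponentials: e^0.9=2.4596, e^1.4=4.0552, e^1.25=3.4903, e^-2.1=0.1225
Sum = 10.1276
Softmax = [0.2429, 0.4004, 0.3446, 0.0121]
p[3] = 0.1225/10.1276 = 0.0121

0.0121


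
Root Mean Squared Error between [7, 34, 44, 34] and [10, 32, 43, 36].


MSE = 18/4 = 4.5
RMSE = √(18/4) = 2.1213

2.1213


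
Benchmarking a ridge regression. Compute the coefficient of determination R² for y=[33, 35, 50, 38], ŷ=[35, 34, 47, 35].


ȳ = 39
SS_res = Σ(y-ŷ)² = 23
SS_tot = Σ(y-ȳ)² = 174
R² = 1 - SS_res/SS_tot = 1 - 0.1322 = 0.8678

0.8678


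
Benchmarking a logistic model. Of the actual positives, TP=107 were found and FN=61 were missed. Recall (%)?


Recall = TP/(TP+FN)
= 107/(107+61)
= 107/168 = 63.69%

63.69%


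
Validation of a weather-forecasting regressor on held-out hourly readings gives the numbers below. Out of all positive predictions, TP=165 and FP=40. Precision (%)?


Precision = TP/(TP+FP)
= 165/(165+40)
= 165/205 = 80.49%

80.49%


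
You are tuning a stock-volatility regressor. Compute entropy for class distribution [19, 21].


Probabilities: [19/40, 21/40] ≈ [0.475, 0.525]
H = -((19/40)·log₂(19/40) + (21/40)·log₂(21/40))
  = 0.9982 bits

0.9982 bits


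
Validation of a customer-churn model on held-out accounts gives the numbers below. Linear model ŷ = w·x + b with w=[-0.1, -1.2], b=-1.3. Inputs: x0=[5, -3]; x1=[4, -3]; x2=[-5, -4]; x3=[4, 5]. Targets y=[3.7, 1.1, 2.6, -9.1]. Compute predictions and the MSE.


ŷ0 = (-0.1)·(5) + (-1.2)·(-3) - 1.3 = 1.8
ŷ1 = (-0.1)·(4) + (-1.2)·(-3) - 1.3 = 1.9
ŷ2 = (-0.1)·(-5) + (-1.2)·(-4) - 1.3 = 4.0
ŷ3 = (-0.1)·(4) + (-1.2)·(5) - 1.3 = -7.7
errors² = [3.61, 0.64, 1.96, 1.96]
MSE = 8.1700/4 = 2.0425

2.0425


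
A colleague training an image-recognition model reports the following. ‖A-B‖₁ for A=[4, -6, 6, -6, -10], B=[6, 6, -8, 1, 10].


d = |4-6| + |-6-6| + |6+ 8| + |-6-1| + |-10-10|
  = 2 + 12 + 14 + 7 + 20
  = 55

55


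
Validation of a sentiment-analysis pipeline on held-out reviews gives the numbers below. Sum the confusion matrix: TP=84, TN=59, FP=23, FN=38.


Total = TP + TN + FP + FN
= 84 + 59 + 23 + 38
= 204
(Predicted positive: 107, predicted negative: 97)

204


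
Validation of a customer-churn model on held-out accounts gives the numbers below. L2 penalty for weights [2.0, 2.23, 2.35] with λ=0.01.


‖w‖₂² = (2.0)² + (2.23)² + (2.35)²
     = 4 + 4.9729 + 5.5225
     = 14.4954
λ·‖w‖₂² = 0.01·14.4954 = 0.144954

0.144954


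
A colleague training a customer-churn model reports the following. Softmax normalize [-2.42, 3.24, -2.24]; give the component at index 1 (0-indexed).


Exponentials: e^-2.42=0.0889, e^3.24=25.5337, e^-2.24=0.1065
Sum = 25.7291
Softmax = [0.0035, 0.9924, 0.0041]
p[1] = 25.5337/25.7291 = 0.9924

0.9924


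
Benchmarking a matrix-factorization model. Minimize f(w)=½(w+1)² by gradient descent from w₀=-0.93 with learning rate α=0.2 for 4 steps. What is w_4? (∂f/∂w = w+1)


step 1: grad = -0.93+1 = 0.07; w = -0.93 - 0.2·(0.07) = -0.944
step 2: grad = -0.944+1 = 0.056; w = -0.944 - 0.2·(0.056) = -0.9552
step 3: grad = -0.9552+1 = 0.0448; w = -0.9552 - 0.2·(0.0448) = -0.96416
step 4: grad = -0.96416+1 = 0.03584; w = -0.96416 - 0.2·(0.03584) = -0.971328

-0.971328


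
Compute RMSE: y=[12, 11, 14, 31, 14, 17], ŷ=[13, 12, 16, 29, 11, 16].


MSE = 20/6 = 3.3333
RMSE = √(20/6) = 1.8257

1.8257


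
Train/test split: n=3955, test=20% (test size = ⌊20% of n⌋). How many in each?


Test = ⌊3955·20/100⌋ = 791
Train = 3955 - 791 = 3164

Train: 3164, Test: 791


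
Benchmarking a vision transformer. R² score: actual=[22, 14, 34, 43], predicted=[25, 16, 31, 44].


ȳ = 28.25
SS_res = Σ(y-ŷ)² = 23
SS_tot = Σ(y-ȳ)² = 492.75
R² = 1 - SS_res/SS_tot = 1 - 0.0467 = 0.9533

0.9533


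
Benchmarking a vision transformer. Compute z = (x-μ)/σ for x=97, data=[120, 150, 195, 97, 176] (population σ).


μ = 147.6, σ = 35.7245
z = (97 - 147.6)/35.7245 = -1.4164

-1.4164


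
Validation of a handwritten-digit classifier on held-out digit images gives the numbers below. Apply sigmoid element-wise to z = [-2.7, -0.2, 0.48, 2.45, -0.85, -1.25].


σ(-2.7) = 1/(1+e^2.7) = 0.063
σ(-0.2) = 1/(1+e^0.2) = 0.4502
σ(0.48) = 1/(1+e^-0.48) = 0.6177
σ(2.45) = 1/(1+e^-2.45) = 0.9206
σ(-0.85) = 1/(1+e^0.85) = 0.2994
σ(-1.25) = 1/(1+e^1.25) = 0.2227
result = [0.063, 0.4502, 0.6177, 0.9206, 0.2994, 0.2227]

[0.063, 0.4502, 0.6177, 0.9206, 0.2994, 0.2227]


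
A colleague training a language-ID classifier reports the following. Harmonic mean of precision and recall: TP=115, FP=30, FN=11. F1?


Precision = 115/145 = 0.7931
Recall = 115/126 = 0.9127
F1 = 2·P·R/(P+R) = 2·TP/(2·TP+FP+FN) = 230/(230+30+11) = 230/271 = 0.8487

0.8487


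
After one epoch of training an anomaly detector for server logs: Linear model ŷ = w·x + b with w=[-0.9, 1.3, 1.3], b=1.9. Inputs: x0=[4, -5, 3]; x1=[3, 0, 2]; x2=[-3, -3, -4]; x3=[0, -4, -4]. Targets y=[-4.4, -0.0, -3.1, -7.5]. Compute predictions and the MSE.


ŷ0 = (-0.9)·(4) + (1.3)·(-5) + (1.3)·(3) + 1.9 = -4.3
ŷ1 = (-0.9)·(3) + (1.3)·(0) + (1.3)·(2) + 1.9 = 1.8
ŷ2 = (-0.9)·(-3) + (1.3)·(-3) + (1.3)·(-4) + 1.9 = -4.5
ŷ3 = (-0.9)·(0) + (1.3)·(-4) + (1.3)·(-4) + 1.9 = -8.5
errors² = [0.01, 3.24, 1.96, 1.0]
MSE = 6.2100/4 = 1.5525

1.5525


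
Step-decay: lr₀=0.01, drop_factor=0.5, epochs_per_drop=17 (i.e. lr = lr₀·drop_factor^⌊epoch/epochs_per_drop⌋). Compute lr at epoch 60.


n_drops = ⌊60/17⌋ = 3
lr = 0.01·0.5^3 = 0.01·0.125 = 0.00125

0.00125


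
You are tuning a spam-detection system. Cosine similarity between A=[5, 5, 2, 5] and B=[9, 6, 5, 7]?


A·B = 5·9 + 5·6 + 2·5 + 5·7 = 120
‖A‖ = √79 = 8.8882, ‖B‖ = √191 = 13.8203
cos = 120/(√79·√191) = 120/√15089 = 0.9769

0.9769


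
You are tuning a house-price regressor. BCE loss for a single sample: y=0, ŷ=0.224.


BCE = -[y·ln(p) + (1-y)·ln(1-p)]
= -0 - 1·ln(1-0.224)
= -ln(0.776) = 0.2536

0.2536


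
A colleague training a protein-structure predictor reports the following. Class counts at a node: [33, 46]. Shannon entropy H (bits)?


Probabilities: [33/79, 46/79] ≈ [0.4177, 0.5823]
H = -((33/79)·log₂(33/79) + (46/79)·log₂(46/79))
  = 0.9804 bits

0.9804 bits


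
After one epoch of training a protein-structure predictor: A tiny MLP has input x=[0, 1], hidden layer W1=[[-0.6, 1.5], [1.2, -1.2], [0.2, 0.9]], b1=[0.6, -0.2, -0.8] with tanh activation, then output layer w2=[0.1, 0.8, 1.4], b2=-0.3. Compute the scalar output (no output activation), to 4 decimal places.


z1[0] = (-0.6)·(0) + (1.5)·(1) + 0.6 = 2.1
z1[1] = (1.2)·(0) + (-1.2)·(1) - 0.2 = -1.4
z1[2] = (0.2)·(0) + (0.9)·(1) - 0.8 = 0.1
h = tanh(z1) = [0.9705, -0.8854, 0.0997]
output = (0.1)·(0.9705) + (0.8)·(-0.8854) + (1.4)·(0.0997) - 0.3 = -0.7717

-0.7717


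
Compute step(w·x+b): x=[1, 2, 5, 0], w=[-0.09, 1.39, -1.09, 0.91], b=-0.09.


z = (1)·(-0.09) + (2)·(1.39) + (5)·(-1.09) + (0)·(0.91) - 0.09
  = -2.85
step(z) = 0 (z<0)

0


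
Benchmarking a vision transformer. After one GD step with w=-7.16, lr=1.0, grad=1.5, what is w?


w_new = w - α·∇
= -7.16 - 1.0·1.5
= -7.16 - 1.5
= -8.66

-8.66


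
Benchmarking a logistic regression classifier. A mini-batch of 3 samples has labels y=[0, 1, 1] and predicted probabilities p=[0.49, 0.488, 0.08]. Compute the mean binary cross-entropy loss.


L[0] = -ln(1-0.49) = -ln(0.51) = 0.6733
L[1] = -ln(0.488) = 0.7174
L[2] = -ln(0.08) = 2.5257
mean = (0.6733 + 0.7174 + 2.5257)/3 = 1.3055

1.3055


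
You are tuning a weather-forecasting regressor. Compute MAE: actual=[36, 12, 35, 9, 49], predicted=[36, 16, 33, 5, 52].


Absolute errors: |36-36|=0, |12-16|=4, |35-33|=2, |9-5|=4, |49-52|=3
Sum = 13
MAE = 13/5 = 13/5

13/5


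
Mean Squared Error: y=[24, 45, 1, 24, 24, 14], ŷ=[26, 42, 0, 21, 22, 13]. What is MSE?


Squared errors: (24-26)²=4, (45-42)²=9, (1-0)²=1, (24-21)²=9, (24-22)²=4, (14-13)²=1
Sum = 28
MSE = 28/6 = 14/3

14/3


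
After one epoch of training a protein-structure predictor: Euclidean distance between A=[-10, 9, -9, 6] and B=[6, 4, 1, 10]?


d = √((-10-6)² + (9-4)² + (-9-1)² + (6-10)²)
  = √(256 + 25 + 100 + 16)
  = √397 = 19.9249

19.9249


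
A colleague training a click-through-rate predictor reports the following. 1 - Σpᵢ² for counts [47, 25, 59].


Probabilities: [47/131, 25/131, 59/131] ≈ [0.3588, 0.1908, 0.4504]
Σpᵢ² = (2209 + 625 + 3481)/131² = 6315/17161
Gini = 1 - Σpᵢ² = 1 - 6315/17161 = 0.632

0.632


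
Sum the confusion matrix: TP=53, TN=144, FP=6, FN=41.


Total = TP + TN + FP + FN
= 53 + 144 + 6 + 41
= 244
(Predicted positive: 59, predicted negative: 185)

244


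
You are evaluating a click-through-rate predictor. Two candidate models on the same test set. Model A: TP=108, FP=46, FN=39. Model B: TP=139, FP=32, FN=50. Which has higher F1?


Model A: P=108/154=0.7013, R=108/147=0.7347, F1=2PR/(P+R)=2TP/(2TP+FP+FN)=216/301=0.7176
Model B: P=139/171=0.8129, R=139/189=0.7354, F1=2PR/(P+R)=2TP/(2TP+FP+FN)=278/360=0.7722
0.7176 < 0.7722 → Model B

Model B


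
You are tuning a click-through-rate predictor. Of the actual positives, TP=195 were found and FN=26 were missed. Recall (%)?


Recall = TP/(TP+FN)
= 195/(195+26)
= 195/221 = 88.24%

88.24%


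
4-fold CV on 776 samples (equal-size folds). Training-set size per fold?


Fold size = 776/4 = 194
Training per fold = 776 - 194 = 582

582


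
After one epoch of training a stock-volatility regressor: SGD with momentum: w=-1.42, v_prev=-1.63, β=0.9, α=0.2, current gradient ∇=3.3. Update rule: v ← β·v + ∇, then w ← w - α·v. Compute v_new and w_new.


v_new = 0.9·-1.63 + 3.3 = -1.467 + 3.3 = 1.833
w_new = -1.42 - 0.2·1.833 = -1.42 - 0.3666 = -1.7866

v_new=1.833, w_new=-1.7866


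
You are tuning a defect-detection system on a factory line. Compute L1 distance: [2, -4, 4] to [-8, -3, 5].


d = |2+ 8| + |-4+ 3| + |4-5|
  = 10 + 1 + 1
  = 12

12


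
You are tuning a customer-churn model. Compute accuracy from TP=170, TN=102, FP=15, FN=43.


Accuracy = (TP+TN)/(TP+TN+FP+FN)
= (170+102)/(330)
= 272/330 = 82.42%

82.42%


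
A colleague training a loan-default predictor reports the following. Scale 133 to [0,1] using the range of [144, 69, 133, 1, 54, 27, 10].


min=1, max=144
(133-1)/(144-1) = 132/143 = 0.9231

0.9231


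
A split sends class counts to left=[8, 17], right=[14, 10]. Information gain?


Parent = [22, 27], H_parent = 0.9925
H_left = 0.9044 (n=25), H_right = 0.9799 (n=24)
H_children = (25/49)·0.9044 + (24/49)·0.9799 = 0.9414
IG = 0.9925 - 0.9414 = 0.0511

0.0511


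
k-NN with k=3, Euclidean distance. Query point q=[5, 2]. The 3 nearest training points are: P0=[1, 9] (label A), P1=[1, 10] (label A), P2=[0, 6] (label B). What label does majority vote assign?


d(q,P0) = 8.0623  (label A)
d(q,P1) = 8.9443  (label A)
d(q,P2) = 6.4031  (label B)
Votes: A=2, B=1
Majority → A

A


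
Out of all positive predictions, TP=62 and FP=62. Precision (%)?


Precision = TP/(TP+FP)
= 62/(62+62)
= 62/124 = 50.0%

50.0%


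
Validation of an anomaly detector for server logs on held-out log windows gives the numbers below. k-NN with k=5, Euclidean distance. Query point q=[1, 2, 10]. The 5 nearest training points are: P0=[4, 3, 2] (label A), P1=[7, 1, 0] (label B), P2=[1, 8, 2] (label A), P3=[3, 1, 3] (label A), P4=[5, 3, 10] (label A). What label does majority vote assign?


d(q,P0) = 8.6023  (label A)
d(q,P1) = 11.7047  (label B)
d(q,P2) = 10.0  (label A)
d(q,P3) = 7.3485  (label A)
d(q,P4) = 4.1231  (label A)
Votes: A=4, B=1
Majority → A

A


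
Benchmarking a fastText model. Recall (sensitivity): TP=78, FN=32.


Recall = TP/(TP+FN)
= 78/(78+32)
= 78/110 = 70.91%

70.91%


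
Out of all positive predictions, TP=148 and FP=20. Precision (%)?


Precision = TP/(TP+FP)
= 148/(148+20)
= 148/168 = 88.1%

88.1%


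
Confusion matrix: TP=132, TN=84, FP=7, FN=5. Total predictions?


Total = TP + TN + FP + FN
= 132 + 84 + 7 + 5
= 228
(Predicted positive: 139, predicted negative: 89)

228


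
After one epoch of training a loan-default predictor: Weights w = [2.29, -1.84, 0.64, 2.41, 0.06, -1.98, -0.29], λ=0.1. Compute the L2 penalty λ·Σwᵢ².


‖w‖₂² = (2.29)² + (-1.84)² + (0.64)² + (2.41)² + (0.06)² + (-1.98)² + (-0.29)²
     = 5.2441 + 3.3856 + 0.4096 + 5.8081 + 0.0036 + 3.9204 + 0.0841
     = 18.8555
λ·‖w‖₂² = 0.1·18.8555 = 1.88555

1.88555


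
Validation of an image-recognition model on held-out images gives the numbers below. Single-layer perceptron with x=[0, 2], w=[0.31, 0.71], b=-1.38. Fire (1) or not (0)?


z = (0)·(0.31) + (2)·(0.71) - 1.38
  = 0.04
step(z) = 1 (z≥0)

1


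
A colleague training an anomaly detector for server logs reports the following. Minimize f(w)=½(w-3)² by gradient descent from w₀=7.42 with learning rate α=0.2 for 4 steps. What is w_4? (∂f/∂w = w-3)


step 1: grad = 7.42-3 = 4.42; w = 7.42 - 0.2·(4.42) = 6.536
step 2: grad = 6.536-3 = 3.536; w = 6.536 - 0.2·(3.536) = 5.8288
step 3: grad = 5.8288-3 = 2.8288; w = 5.8288 - 0.2·(2.8288) = 5.26304
step 4: grad = 5.26304-3 = 2.26304; w = 5.26304 - 0.2·(2.26304) = 4.810432

4.810432


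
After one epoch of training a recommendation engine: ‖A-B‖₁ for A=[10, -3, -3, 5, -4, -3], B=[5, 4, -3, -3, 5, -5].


d = |10-5| + |-3-4| + |-3+ 3| + |5+ 3| + |-4-5| + |-3+ 5|
  = 5 + 7 + 0 + 8 + 9 + 2
  = 31

31


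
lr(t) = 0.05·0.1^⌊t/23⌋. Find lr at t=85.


n_drops = ⌊85/23⌋ = 3
lr = 0.05·0.1^3 = 0.05·0.001 = 0.00005

0.00005


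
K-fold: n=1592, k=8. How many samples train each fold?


Fold size = 1592/8 = 199
Training per fold = 1592 - 199 = 1393

1393


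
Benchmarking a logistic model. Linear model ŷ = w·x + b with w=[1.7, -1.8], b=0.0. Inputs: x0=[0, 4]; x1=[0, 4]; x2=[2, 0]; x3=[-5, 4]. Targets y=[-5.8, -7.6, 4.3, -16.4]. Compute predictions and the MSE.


ŷ0 = (1.7)·(0) + (-1.8)·(4) + 0.0 = -7.2
ŷ1 = (1.7)·(0) + (-1.8)·(4) + 0.0 = -7.2
ŷ2 = (1.7)·(2) + (-1.8)·(0) + 0.0 = 3.4
ŷ3 = (1.7)·(-5) + (-1.8)·(4) + 0.0 = -15.7
errors² = [1.96, 0.16, 0.81, 0.49]
MSE = 3.4200/4 = 0.855

0.855


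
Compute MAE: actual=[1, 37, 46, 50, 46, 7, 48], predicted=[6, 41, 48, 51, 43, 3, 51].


Absolute errors: |1-6|=5, |37-41|=4, |46-48|=2, |50-51|=1, |46-43|=3, |7-3|=4, |48-51|=3
Sum = 22
MAE = 22/7 = 22/7

22/7


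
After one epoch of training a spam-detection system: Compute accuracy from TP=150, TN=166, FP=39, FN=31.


Accuracy = (TP+TN)/(TP+TN+FP+FN)
= (150+166)/(386)
= 316/386 = 81.87%

81.87%


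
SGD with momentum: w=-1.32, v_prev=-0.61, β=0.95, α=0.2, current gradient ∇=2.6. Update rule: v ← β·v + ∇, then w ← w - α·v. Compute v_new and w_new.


v_new = 0.95·-0.61 + 2.6 = -0.5795 + 2.6 = 2.0205
w_new = -1.32 - 0.2·2.0205 = -1.32 - 0.4041 = -1.7241

v_new=2.0205, w_new=-1.7241


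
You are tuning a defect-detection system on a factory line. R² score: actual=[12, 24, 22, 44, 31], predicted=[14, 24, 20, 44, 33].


ȳ = 26.6
SS_res = Σ(y-ŷ)² = 12
SS_tot = Σ(y-ȳ)² = 563.2
R² = 1 - SS_res/SS_tot = 1 - 0.0213 = 0.9787

0.9787


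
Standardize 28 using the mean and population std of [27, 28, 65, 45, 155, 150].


μ = 78.3333, σ = 53.9619
z = (28 - 78.3333)/53.9619 = -0.9328

-0.9328


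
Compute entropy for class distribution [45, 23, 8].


Probabilities: [45/76, 23/76, 8/76] ≈ [0.5921, 0.3026, 0.1053]
H = -((45/76)·log₂(45/76) + (23/76)·log₂(23/76) + (8/76)·log₂(8/76))
  = 1.3114 bits

1.3114 bits


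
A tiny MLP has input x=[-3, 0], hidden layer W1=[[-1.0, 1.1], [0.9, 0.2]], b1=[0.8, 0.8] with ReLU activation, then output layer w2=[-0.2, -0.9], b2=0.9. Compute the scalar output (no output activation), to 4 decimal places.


z1[0] = (-1.0)·(-3) + (1.1)·(0) + 0.8 = 3.8
z1[1] = (0.9)·(-3) + (0.2)·(0) + 0.8 = -1.9
h = ReLU(z1) = [3.8, 0.0]
output = (-0.2)·(3.8) + (-0.9)·(0.0) + 0.9 = 0.14

0.14


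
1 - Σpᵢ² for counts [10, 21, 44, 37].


Probabilities: [10/112, 21/112, 44/112, 37/112] ≈ [0.0893, 0.1875, 0.3929, 0.3304]
Σpᵢ² = (100 + 441 + 1936 + 1369)/112² = 3846/12544
Gini = 1 - Σpᵢ² = 1 - 3846/12544 = 0.6934

0.6934
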